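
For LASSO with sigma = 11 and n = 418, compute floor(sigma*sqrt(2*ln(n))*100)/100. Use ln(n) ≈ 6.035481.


ln(418) ≈ 6.035481.
2*ln(n) ≈ 12.070962.
sqrt(2*ln(n)) ≈ sqrt(12.070962) ≈ 3.474329.
lambda ≈ 11*3.474329 = 38.217619.
floor(lambda*100)/100 = 38.21.

38.21


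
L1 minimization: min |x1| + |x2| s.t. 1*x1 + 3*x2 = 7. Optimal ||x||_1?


Axis intercepts:
  x1 = 7, x2 = 0: L1 = 7
  x1 = 0, x2 = 7/3: L1 = 7/3
x* = (0, 7/3)
||x*||_1 = 7/3.

7/3


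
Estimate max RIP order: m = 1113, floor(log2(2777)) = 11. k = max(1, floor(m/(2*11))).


floor(log2(2777)) = 11.
2*11 = 22.
m/(2*floor(log2(n))) = 1113/22 ≈ 50.5909.
floor = 50.
k = max(1, 50) = 50.

50


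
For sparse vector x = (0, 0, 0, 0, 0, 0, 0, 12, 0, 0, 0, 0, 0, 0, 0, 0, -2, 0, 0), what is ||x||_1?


Non-zero entries: [(7, 12), (16, -2)]
Absolute values: [12, 2]
||x||_1 = sum = 14.

14


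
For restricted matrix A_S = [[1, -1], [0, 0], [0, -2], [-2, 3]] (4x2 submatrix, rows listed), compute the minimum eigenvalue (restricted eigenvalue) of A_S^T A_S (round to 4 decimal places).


A_S^T A_S = [[5, -7], [-7, 14]].
trace = 19.
det = 21.
disc = trace^2 - 4*det = 361 - 4*21 = 277.
sqrt(277) ≈ 16.643317.
lam_min = (19 - sqrt(277))/2 ≈ (19 - 16.643317)/2 = 1.1783415 ≈ 1.1783.

1.1783


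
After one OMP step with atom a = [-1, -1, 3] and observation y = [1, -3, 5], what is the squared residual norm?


a^T a = 11.
a^T y = 17.
coeff = 17/11 = 17/11.
||r||^2 = 96/11.

96/11


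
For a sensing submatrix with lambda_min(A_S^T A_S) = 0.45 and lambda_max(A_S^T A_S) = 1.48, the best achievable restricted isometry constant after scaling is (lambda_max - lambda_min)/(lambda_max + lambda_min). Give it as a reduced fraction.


lambda_max - lambda_min = 1.48 - 0.45 = 1.03.
lambda_max + lambda_min = 1.48 + 0.45 = 1.93.
delta = 1.03/1.93 = 103/193.

103/193


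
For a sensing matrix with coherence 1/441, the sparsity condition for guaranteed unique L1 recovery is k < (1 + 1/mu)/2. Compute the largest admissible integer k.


1/mu = 441.
1 + 1/mu = 442.
(1 + 1/mu)/2 = 221 is an integer and the inequality is strict, so k_max = 221 - 1 = 220.

220


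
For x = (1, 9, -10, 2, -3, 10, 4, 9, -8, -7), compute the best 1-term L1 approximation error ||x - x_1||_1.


Sorted |x_i| descending: [10, 10, 9, 9, 8, 7, 4, 3, 2, 1]
Keep top 1: [10]
Tail entries: [10, 9, 9, 8, 7, 4, 3, 2, 1]
L1 error = sum of tail = 53.

53


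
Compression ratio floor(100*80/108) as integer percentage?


100*m/n = 100*80/108 ≈ 74.0741.
floor = 74.

74


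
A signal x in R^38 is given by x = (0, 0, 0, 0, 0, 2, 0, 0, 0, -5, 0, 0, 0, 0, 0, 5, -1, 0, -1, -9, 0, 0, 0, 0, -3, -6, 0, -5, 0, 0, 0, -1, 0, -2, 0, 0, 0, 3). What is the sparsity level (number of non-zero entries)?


Non-zero positions: [5, 9, 15, 16, 18, 19, 24, 25, 27, 31, 33, 37].
Sparsity = 12.

12


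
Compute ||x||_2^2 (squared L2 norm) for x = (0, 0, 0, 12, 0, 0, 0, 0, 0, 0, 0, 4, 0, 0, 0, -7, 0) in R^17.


Non-zero entries: [(3, 12), (11, 4), (15, -7)]
Squares: [144, 16, 49]
||x||_2^2 = sum = 209.

209


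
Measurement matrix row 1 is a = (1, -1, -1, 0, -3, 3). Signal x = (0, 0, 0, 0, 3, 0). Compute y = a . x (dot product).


Non-zero terms: ['-3*3']
Products: [-9]
y = sum = -9.

-9


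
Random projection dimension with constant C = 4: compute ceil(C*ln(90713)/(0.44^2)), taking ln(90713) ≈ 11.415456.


ln(90713) ≈ 11.415456.
eps^2 = 0.44^2 = 0.1936.
C*ln(N)/eps^2 ≈ 4*11.415456/0.1936 ≈ 235.8565.
m = ceil(235.8565) = 236.

236


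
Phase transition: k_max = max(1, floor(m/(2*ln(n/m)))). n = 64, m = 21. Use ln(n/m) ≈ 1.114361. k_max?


n/m = 64/21.
ln(n/m) ≈ 1.114361.
2*ln(n/m) ≈ 2.228722.
m/(2*ln(n/m)) ≈ 21/2.228722 ≈ 9.4224.
floor = 9.
k_max = max(1, 9) = 9.

9


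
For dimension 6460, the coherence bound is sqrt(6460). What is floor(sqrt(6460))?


80^2 = 6400 <= 6460 < 6561 = 81^2, so 80 <= sqrt(6460) < 81.
floor(sqrt(6460)) = 80.

80


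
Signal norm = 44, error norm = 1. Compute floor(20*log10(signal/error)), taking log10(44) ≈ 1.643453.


||x||/||e|| = 44/1 = 44.
log10(44) ≈ 1.643453.
20*log10(||x||/||e||) ≈ 20*1.643453 = 32.86906.
floor(32.86906) = 32.

32


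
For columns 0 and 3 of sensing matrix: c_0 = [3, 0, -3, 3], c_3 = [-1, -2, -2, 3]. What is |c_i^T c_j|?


Inner product: 3*-1 + 0*-2 + -3*-2 + 3*3
Products: [-3, 0, 6, 9]
Sum = 12.
|dot| = 12.

12


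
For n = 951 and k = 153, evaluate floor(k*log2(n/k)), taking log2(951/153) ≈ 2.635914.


log2(n/k) = log2(951/153) ≈ 2.635914.
k*log2(n/k) ≈ 153*2.635914 = 403.294842.
floor(403.294842) = 403.

403


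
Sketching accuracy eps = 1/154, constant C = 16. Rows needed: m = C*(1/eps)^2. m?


1/eps = 154.
(1/eps)^2 = 23716.
m = 16*23716 = 379456.

379456


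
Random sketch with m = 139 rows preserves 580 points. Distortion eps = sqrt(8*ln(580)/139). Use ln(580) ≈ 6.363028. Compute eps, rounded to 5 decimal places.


ln(580) ≈ 6.363028.
8*ln(N)/m ≈ 8*6.363028/139 ≈ 0.36621744.
eps = sqrt(0.36621744) ≈ 0.605159 ≈ 0.60516.

0.60516


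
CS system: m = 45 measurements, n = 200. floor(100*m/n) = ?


100*m/n = 100*45/200 ≈ 22.5.
floor = 22.

22


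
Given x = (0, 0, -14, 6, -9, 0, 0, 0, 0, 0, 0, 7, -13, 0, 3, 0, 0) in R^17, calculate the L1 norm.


Non-zero entries: [(2, -14), (3, 6), (4, -9), (11, 7), (12, -13), (14, 3)]
Absolute values: [14, 6, 9, 7, 13, 3]
||x||_1 = sum = 52.

52


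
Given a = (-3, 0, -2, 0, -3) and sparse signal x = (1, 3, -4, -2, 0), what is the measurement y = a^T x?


Non-zero terms: ['-3*1', '0*3', '-2*-4', '0*-2']
Products: [-3, 0, 8, 0]
y = sum = 5.

5


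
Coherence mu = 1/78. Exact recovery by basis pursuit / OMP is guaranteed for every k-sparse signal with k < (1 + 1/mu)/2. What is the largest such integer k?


1/mu = 78.
1 + 1/mu = 79.
(1 + 1/mu)/2 = 39.5 is not an integer, so k_max = floor(39.5) = 39.

39


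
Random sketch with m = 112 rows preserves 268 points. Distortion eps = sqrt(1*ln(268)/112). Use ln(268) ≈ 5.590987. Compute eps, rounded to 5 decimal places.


ln(268) ≈ 5.590987.
1*ln(N)/m ≈ 1*5.590987/112 ≈ 0.04991953.
eps = sqrt(0.04991953) ≈ 0.2234268 ≈ 0.22343.

0.22343


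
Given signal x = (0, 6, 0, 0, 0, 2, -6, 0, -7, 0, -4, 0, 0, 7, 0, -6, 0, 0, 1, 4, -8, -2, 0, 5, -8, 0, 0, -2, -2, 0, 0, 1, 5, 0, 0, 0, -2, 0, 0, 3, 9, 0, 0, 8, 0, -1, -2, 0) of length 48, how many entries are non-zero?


Non-zero positions: [1, 5, 6, 8, 10, 13, 15, 18, 19, 20, 21, 23, 24, 27, 28, 31, 32, 36, 39, 40, 43, 45, 46].
Sparsity = 23.

23


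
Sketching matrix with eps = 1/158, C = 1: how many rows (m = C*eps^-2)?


1/eps = 158.
(1/eps)^2 = 24964.
m = 1*24964 = 24964.

24964


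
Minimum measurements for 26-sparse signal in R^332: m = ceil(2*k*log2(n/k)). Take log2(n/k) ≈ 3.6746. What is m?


log2(n/k) = log2(332/26) ≈ 3.6746.
2*k*log2(n/k) ≈ 2*26*3.6746 = 191.0792.
m = ceil(191.0792) = 192.

192


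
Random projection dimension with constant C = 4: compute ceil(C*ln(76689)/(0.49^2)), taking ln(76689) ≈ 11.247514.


ln(76689) ≈ 11.247514.
eps^2 = 0.49^2 = 0.2401.
C*ln(N)/eps^2 ≈ 4*11.247514/0.2401 ≈ 187.3805.
m = ceil(187.3805) = 188.

188


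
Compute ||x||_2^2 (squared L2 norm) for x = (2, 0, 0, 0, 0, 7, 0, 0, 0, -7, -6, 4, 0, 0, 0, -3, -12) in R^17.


Non-zero entries: [(0, 2), (5, 7), (9, -7), (10, -6), (11, 4), (15, -3), (16, -12)]
Squares: [4, 49, 49, 36, 16, 9, 144]
||x||_2^2 = sum = 307.

307


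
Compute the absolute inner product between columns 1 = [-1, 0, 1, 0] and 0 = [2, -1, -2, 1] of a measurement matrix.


Inner product: -1*2 + 0*-1 + 1*-2 + 0*1
Products: [-2, 0, -2, 0]
Sum = -4.
|dot| = 4.

4


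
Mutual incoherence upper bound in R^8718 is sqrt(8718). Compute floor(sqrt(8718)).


93^2 = 8649 <= 8718 < 8836 = 94^2, so 93 <= sqrt(8718) < 94.
floor(sqrt(8718)) = 93.

93


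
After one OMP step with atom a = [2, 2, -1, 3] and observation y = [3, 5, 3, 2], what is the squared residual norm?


a^T a = 18.
a^T y = 19.
coeff = 19/18 = 19/18.
||r||^2 = 485/18.

485/18


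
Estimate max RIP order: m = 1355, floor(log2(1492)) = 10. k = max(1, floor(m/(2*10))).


floor(log2(1492)) = 10.
2*10 = 20.
m/(2*floor(log2(n))) = 1355/20 ≈ 67.75.
floor = 67.
k = max(1, 67) = 67.

67


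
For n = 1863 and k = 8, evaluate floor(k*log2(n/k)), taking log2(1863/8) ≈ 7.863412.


log2(n/k) = log2(1863/8) ≈ 7.863412.
k*log2(n/k) ≈ 8*7.863412 = 62.907296.
floor(62.907296) = 62.

62


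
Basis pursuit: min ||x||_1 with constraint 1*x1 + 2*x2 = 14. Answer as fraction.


Axis intercepts:
  x1 = 14, x2 = 0: L1 = 14
  x1 = 0, x2 = 7: L1 = 7
x* = (0, 7)
||x*||_1 = 7.

7


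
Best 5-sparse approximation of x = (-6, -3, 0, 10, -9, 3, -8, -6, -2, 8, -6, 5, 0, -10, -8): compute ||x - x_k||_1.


Sorted |x_i| descending: [10, 10, 9, 8, 8, 8, 6, 6, 6, 5, 3, 3, 2, 0, 0]
Keep top 5: [10, 10, 9, 8, 8]
Tail entries: [8, 6, 6, 6, 5, 3, 3, 2, 0, 0]
L1 error = sum of tail = 39.

39


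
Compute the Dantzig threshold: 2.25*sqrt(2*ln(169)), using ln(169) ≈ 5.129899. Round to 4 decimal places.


ln(169) ≈ 5.129899.
2*ln(n) ≈ 10.259798.
sqrt(2*ln(n)) ≈ sqrt(10.259798) ≈ 3.203092.
threshold ≈ 2.25*3.203092 = 7.206957 ≈ 7.2070.

7.2070


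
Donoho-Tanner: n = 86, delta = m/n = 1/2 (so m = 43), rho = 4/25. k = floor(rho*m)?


m = 1/2*86 = 43.
rho = 4/25.
rho*m = 4/25*43 = 6.88.
k = floor(6.88) = 6.

6


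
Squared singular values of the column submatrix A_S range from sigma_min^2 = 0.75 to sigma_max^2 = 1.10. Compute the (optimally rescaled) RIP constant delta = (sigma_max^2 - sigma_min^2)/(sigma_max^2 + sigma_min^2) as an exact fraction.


lambda_max - lambda_min = 1.10 - 0.75 = 0.35.
lambda_max + lambda_min = 1.10 + 0.75 = 1.85.
delta = 0.35/1.85 = 35/185 = 7/37.

7/37


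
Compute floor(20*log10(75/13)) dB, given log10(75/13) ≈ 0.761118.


||x||/||e|| = 75/13.
log10(75/13) ≈ 0.761118.
20*log10(||x||/||e||) ≈ 20*0.761118 = 15.22236.
floor(15.22236) = 15.

15


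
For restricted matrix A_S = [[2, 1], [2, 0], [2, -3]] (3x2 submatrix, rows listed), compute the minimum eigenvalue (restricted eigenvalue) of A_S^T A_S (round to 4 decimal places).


A_S^T A_S = [[12, -4], [-4, 10]].
trace = 22.
det = 104.
disc = trace^2 - 4*det = 484 - 4*104 = 68.
sqrt(68) ≈ 8.246211.
lam_min = (22 - sqrt(68))/2 ≈ (22 - 8.246211)/2 = 6.8768945 ≈ 6.8769.

6.8769


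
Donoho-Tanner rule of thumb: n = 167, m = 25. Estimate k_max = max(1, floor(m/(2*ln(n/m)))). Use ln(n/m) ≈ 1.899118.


n/m = 167/25.
ln(n/m) ≈ 1.899118.
2*ln(n/m) ≈ 3.798236.
m/(2*ln(n/m)) ≈ 25/3.798236 ≈ 6.582.
floor = 6.
k_max = max(1, 6) = 6.

6


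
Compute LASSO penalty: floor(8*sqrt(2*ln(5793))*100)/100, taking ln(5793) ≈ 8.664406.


ln(5793) ≈ 8.664406.
2*ln(n) ≈ 17.328812.
sqrt(2*ln(n)) ≈ sqrt(17.328812) ≈ 4.162789.
lambda ≈ 8*4.162789 = 33.302312.
floor(lambda*100)/100 = 33.30.

33.30


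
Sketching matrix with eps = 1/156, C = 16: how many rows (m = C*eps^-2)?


1/eps = 156.
(1/eps)^2 = 24336.
m = 16*24336 = 389376.

389376


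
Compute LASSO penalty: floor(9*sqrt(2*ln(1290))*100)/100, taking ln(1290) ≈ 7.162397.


ln(1290) ≈ 7.162397.
2*ln(n) ≈ 14.324794.
sqrt(2*ln(n)) ≈ sqrt(14.324794) ≈ 3.784811.
lambda ≈ 9*3.784811 = 34.063299.
floor(lambda*100)/100 = 34.06.

34.06


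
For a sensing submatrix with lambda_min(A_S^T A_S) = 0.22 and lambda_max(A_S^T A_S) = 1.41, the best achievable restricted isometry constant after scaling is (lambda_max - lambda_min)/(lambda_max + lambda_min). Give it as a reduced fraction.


lambda_max - lambda_min = 1.41 - 0.22 = 1.19.
lambda_max + lambda_min = 1.41 + 0.22 = 1.63.
delta = 1.19/1.63 = 119/163.

119/163


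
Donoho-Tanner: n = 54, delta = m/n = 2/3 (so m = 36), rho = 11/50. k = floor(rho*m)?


m = 2/3*54 = 36.
rho = 11/50.
rho*m = 11/50*36 = 7.92.
k = floor(7.92) = 7.

7


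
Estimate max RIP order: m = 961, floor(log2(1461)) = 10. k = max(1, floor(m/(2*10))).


floor(log2(1461)) = 10.
2*10 = 20.
m/(2*floor(log2(n))) = 961/20 ≈ 48.05.
floor = 48.
k = max(1, 48) = 48.

48


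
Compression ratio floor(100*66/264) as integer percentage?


100*m/n = 100*66/264 ≈ 25.0.
floor = 25.

25


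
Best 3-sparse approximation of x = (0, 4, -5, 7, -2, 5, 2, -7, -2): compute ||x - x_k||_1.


Sorted |x_i| descending: [7, 7, 5, 5, 4, 2, 2, 2, 0]
Keep top 3: [7, 7, 5]
Tail entries: [5, 4, 2, 2, 2, 0]
L1 error = sum of tail = 15.

15


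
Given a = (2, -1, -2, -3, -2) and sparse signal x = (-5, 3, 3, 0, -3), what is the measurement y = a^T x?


Non-zero terms: ['2*-5', '-1*3', '-2*3', '-2*-3']
Products: [-10, -3, -6, 6]
y = sum = -13.

-13


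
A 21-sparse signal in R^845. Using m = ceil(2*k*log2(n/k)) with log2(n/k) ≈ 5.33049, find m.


log2(n/k) = log2(845/21) ≈ 5.33049.
2*k*log2(n/k) ≈ 2*21*5.33049 = 223.88058.
m = ceil(223.88058) = 224.

224


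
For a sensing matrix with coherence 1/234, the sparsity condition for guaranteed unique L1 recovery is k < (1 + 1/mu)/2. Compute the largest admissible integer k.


1/mu = 234.
1 + 1/mu = 235.
(1 + 1/mu)/2 = 117.5 is not an integer, so k_max = floor(117.5) = 117.

117


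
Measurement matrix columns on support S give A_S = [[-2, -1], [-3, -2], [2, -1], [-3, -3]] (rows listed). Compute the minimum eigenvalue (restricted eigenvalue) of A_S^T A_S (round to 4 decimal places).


A_S^T A_S = [[26, 15], [15, 15]].
trace = 41.
det = 165.
disc = trace^2 - 4*det = 1681 - 4*165 = 1021.
sqrt(1021) ≈ 31.953091.
lam_min = (41 - sqrt(1021))/2 ≈ (41 - 31.953091)/2 = 4.5234545 ≈ 4.5235.

4.5235


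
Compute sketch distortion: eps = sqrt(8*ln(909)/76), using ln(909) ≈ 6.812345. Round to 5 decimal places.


ln(909) ≈ 6.812345.
8*ln(N)/m ≈ 8*6.812345/76 ≈ 0.71708895.
eps = sqrt(0.71708895) ≈ 0.846811 ≈ 0.84681.

0.84681


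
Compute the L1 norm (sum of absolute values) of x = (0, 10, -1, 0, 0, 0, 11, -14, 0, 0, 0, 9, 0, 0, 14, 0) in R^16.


Non-zero entries: [(1, 10), (2, -1), (6, 11), (7, -14), (11, 9), (14, 14)]
Absolute values: [10, 1, 11, 14, 9, 14]
||x||_1 = sum = 59.

59


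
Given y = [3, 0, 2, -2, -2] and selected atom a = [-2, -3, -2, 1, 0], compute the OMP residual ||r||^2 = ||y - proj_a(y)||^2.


a^T a = 18.
a^T y = -12.
coeff = -12/18 = -2/3.
||r||^2 = 13.

13


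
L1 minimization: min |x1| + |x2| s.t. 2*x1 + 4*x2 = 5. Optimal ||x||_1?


Axis intercepts:
  x1 = 5/2, x2 = 0: L1 = 5/2
  x1 = 0, x2 = 5/4: L1 = 5/4
x* = (0, 5/4)
||x*||_1 = 5/4.

5/4


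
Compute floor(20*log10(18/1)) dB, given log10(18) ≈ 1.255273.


||x||/||e|| = 18/1 = 18.
log10(18) ≈ 1.255273.
20*log10(||x||/||e||) ≈ 20*1.255273 = 25.10546.
floor(25.10546) = 25.

25


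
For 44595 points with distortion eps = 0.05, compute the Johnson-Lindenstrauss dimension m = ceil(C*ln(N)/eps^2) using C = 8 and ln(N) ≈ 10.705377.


ln(44595) ≈ 10.705377.
eps^2 = 0.05^2 = 0.0025.
C*ln(N)/eps^2 ≈ 8*10.705377/0.0025 ≈ 34257.2064.
m = ceil(34257.2064) = 34258.

34258


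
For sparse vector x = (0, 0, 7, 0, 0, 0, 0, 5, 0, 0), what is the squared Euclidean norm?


Non-zero entries: [(2, 7), (7, 5)]
Squares: [49, 25]
||x||_2^2 = sum = 74.

74


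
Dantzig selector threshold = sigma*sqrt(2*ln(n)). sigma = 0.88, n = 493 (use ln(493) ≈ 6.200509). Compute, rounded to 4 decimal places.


ln(493) ≈ 6.200509.
2*ln(n) ≈ 12.401018.
sqrt(2*ln(n)) ≈ sqrt(12.401018) ≈ 3.521508.
threshold ≈ 0.88*3.521508 = 3.09892704 ≈ 3.0989.

3.0989


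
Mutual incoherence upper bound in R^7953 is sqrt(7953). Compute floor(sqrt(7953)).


89^2 = 7921 <= 7953 < 8100 = 90^2, so 89 <= sqrt(7953) < 90.
floor(sqrt(7953)) = 89.

89


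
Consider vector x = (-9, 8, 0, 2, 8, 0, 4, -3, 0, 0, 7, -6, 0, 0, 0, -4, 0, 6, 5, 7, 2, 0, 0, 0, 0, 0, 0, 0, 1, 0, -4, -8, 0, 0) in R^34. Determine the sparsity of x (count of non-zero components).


Non-zero positions: [0, 1, 3, 4, 6, 7, 10, 11, 15, 17, 18, 19, 20, 28, 30, 31].
Sparsity = 16.

16


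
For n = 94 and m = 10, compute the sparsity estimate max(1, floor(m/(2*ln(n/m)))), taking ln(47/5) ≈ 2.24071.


n/m = 94/10 = 47/5.
ln(n/m) ≈ 2.24071.
2*ln(n/m) ≈ 4.48142.
m/(2*ln(n/m)) ≈ 10/4.48142 ≈ 2.2314.
floor = 2.
k_max = max(1, 2) = 2.

2


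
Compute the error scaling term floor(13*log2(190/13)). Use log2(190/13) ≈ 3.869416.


log2(n/k) = log2(190/13) ≈ 3.869416.
k*log2(n/k) ≈ 13*3.869416 = 50.302408.
floor(50.302408) = 50.

50


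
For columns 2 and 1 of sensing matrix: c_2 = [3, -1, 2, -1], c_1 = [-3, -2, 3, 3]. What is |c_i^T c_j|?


Inner product: 3*-3 + -1*-2 + 2*3 + -1*3
Products: [-9, 2, 6, -3]
Sum = -4.
|dot| = 4.

4


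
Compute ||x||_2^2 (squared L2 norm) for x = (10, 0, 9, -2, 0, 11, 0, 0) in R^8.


Non-zero entries: [(0, 10), (2, 9), (3, -2), (5, 11)]
Squares: [100, 81, 4, 121]
||x||_2^2 = sum = 306.

306


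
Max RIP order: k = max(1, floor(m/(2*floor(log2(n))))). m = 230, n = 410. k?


floor(log2(410)) = 8.
2*8 = 16.
m/(2*floor(log2(n))) = 230/16 ≈ 14.375.
floor = 14.
k = max(1, 14) = 14.

14


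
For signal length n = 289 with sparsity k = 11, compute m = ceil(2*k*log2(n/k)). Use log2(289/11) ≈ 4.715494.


log2(n/k) = log2(289/11) ≈ 4.715494.
2*k*log2(n/k) ≈ 2*11*4.715494 = 103.740868.
m = ceil(103.740868) = 104.

104


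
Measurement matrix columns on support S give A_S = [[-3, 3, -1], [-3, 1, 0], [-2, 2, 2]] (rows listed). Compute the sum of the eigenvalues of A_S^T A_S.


Sum of eigenvalues of A_S^T A_S = trace(A_S^T A_S) = sum of squared column norms of A_S.
A_S^T A_S diagonal: [22, 14, 5].
trace = 22 + 14 + 5 = 41.

41


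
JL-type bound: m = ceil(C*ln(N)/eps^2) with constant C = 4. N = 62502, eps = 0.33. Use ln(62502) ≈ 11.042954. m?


ln(62502) ≈ 11.042954.
eps^2 = 0.33^2 = 0.1089.
C*ln(N)/eps^2 ≈ 4*11.042954/0.1089 ≈ 405.6181.
m = ceil(405.6181) = 406.

406


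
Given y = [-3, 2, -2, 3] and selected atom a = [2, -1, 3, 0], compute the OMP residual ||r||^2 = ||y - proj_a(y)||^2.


a^T a = 14.
a^T y = -14.
coeff = -14/14 = -1.
||r||^2 = 12.

12


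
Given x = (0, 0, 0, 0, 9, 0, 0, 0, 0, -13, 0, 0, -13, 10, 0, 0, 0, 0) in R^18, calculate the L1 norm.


Non-zero entries: [(4, 9), (9, -13), (12, -13), (13, 10)]
Absolute values: [9, 13, 13, 10]
||x||_1 = sum = 45.

45


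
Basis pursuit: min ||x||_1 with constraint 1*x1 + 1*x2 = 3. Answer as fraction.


Axis intercepts:
  x1 = 3, x2 = 0: L1 = 3
  x1 = 0, x2 = 3: L1 = 3
x* = (3, 0)
||x*||_1 = 3.

3


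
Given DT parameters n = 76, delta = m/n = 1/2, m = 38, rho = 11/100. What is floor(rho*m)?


m = 1/2*76 = 38.
rho = 11/100.
rho*m = 11/100*38 = 4.18.
k = floor(4.18) = 4.

4


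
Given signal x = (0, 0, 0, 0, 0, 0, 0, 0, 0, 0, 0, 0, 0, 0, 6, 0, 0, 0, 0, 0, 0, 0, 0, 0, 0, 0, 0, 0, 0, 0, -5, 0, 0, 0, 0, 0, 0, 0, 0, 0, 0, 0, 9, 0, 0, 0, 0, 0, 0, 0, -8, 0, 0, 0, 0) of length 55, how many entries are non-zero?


Non-zero positions: [14, 30, 42, 50].
Sparsity = 4.

4


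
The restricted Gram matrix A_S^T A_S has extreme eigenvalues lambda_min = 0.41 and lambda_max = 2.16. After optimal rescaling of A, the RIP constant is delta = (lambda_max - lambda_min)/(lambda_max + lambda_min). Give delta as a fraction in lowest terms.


lambda_max - lambda_min = 2.16 - 0.41 = 1.75.
lambda_max + lambda_min = 2.16 + 0.41 = 2.57.
delta = 1.75/2.57 = 175/257.

175/257


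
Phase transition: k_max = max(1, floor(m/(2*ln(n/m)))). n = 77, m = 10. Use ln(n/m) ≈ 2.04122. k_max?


n/m = 77/10.
ln(n/m) ≈ 2.04122.
2*ln(n/m) ≈ 4.08244.
m/(2*ln(n/m)) ≈ 10/4.08244 ≈ 2.4495.
floor = 2.
k_max = max(1, 2) = 2.

2


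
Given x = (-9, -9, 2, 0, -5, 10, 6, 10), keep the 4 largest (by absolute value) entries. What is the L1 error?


Sorted |x_i| descending: [10, 10, 9, 9, 6, 5, 2, 0]
Keep top 4: [10, 10, 9, 9]
Tail entries: [6, 5, 2, 0]
L1 error = sum of tail = 13.

13


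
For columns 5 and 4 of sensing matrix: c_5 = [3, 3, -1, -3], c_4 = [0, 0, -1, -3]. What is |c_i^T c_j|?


Inner product: 3*0 + 3*0 + -1*-1 + -3*-3
Products: [0, 0, 1, 9]
Sum = 10.
|dot| = 10.

10


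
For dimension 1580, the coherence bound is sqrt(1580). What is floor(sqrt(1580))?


39^2 = 1521 <= 1580 < 1600 = 40^2, so 39 <= sqrt(1580) < 40.
floor(sqrt(1580)) = 39.

39


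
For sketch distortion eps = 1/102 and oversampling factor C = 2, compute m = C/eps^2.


1/eps = 102.
(1/eps)^2 = 10404.
m = 2*10404 = 20808.

20808


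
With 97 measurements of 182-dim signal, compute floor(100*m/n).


100*m/n = 100*97/182 ≈ 53.2967.
floor = 53.

53


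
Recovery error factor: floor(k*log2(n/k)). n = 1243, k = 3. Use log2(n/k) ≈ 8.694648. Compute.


log2(n/k) = log2(1243/3) ≈ 8.694648.
k*log2(n/k) ≈ 3*8.694648 = 26.083944.
floor(26.083944) = 26.

26


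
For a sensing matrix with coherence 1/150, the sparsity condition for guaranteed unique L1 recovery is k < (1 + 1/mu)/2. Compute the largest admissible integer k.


1/mu = 150.
1 + 1/mu = 151.
(1 + 1/mu)/2 = 75.5 is not an integer, so k_max = floor(75.5) = 75.

75


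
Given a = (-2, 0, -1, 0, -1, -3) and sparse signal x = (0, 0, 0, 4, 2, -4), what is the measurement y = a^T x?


Non-zero terms: ['0*4', '-1*2', '-3*-4']
Products: [0, -2, 12]
y = sum = 10.

10


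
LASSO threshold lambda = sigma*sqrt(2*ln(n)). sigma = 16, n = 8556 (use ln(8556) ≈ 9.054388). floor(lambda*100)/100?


ln(8556) ≈ 9.054388.
2*ln(n) ≈ 18.108776.
sqrt(2*ln(n)) ≈ sqrt(18.108776) ≈ 4.255441.
lambda ≈ 16*4.255441 = 68.087056.
floor(lambda*100)/100 = 68.08.

68.08


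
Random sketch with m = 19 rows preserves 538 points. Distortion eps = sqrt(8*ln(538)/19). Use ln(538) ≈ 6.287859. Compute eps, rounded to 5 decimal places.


ln(538) ≈ 6.287859.
8*ln(N)/m ≈ 8*6.287859/19 ≈ 2.64751958.
eps = sqrt(2.64751958) ≈ 1.62712 ≈ 1.62712.

1.62712


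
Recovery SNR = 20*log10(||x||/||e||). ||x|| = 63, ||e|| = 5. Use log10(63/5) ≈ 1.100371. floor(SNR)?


||x||/||e|| = 63/5.
log10(63/5) ≈ 1.100371.
20*log10(||x||/||e||) ≈ 20*1.100371 = 22.00742.
floor(22.00742) = 22.

22


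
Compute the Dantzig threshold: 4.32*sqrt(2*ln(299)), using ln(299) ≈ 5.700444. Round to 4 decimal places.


ln(299) ≈ 5.700444.
2*ln(n) ≈ 11.400888.
sqrt(2*ln(n)) ≈ sqrt(11.400888) ≈ 3.37652.
threshold ≈ 4.32*3.37652 = 14.5865664 ≈ 14.5866.

14.5866


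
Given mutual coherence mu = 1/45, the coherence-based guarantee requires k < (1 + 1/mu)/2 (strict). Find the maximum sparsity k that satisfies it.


1/mu = 45.
1 + 1/mu = 46.
(1 + 1/mu)/2 = 23 is an integer and the inequality is strict, so k_max = 23 - 1 = 22.

22


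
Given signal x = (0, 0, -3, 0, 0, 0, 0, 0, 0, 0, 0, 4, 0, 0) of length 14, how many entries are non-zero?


Non-zero positions: [2, 11].
Sparsity = 2.

2


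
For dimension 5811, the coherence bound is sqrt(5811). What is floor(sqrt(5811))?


76^2 = 5776 <= 5811 < 5929 = 77^2, so 76 <= sqrt(5811) < 77.
floor(sqrt(5811)) = 76.

76


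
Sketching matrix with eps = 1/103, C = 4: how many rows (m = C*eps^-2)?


1/eps = 103.
(1/eps)^2 = 10609.
m = 4*10609 = 42436.

42436


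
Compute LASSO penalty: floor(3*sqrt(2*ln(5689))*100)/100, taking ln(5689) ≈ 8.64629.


ln(5689) ≈ 8.64629.
2*ln(n) ≈ 17.29258.
sqrt(2*ln(n)) ≈ sqrt(17.29258) ≈ 4.158435.
lambda ≈ 3*4.158435 = 12.475305.
floor(lambda*100)/100 = 12.47.

12.47


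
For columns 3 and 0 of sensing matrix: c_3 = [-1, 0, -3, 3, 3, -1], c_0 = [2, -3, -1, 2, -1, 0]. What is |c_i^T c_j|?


Inner product: -1*2 + 0*-3 + -3*-1 + 3*2 + 3*-1 + -1*0
Products: [-2, 0, 3, 6, -3, 0]
Sum = 4.
|dot| = 4.

4


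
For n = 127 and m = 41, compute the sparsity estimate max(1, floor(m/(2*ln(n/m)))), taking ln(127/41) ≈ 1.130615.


n/m = 127/41.
ln(n/m) ≈ 1.130615.
2*ln(n/m) ≈ 2.26123.
m/(2*ln(n/m)) ≈ 41/2.26123 ≈ 18.1317.
floor = 18.
k_max = max(1, 18) = 18.

18


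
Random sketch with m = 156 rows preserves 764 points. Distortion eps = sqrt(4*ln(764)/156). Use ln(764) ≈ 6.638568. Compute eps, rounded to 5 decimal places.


ln(764) ≈ 6.638568.
4*ln(N)/m ≈ 4*6.638568/156 ≈ 0.17021969.
eps = sqrt(0.17021969) ≈ 0.4125769 ≈ 0.41258.

0.41258


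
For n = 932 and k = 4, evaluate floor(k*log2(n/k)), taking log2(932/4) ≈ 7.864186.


log2(n/k) = log2(932/4) ≈ 7.864186.
k*log2(n/k) ≈ 4*7.864186 = 31.456744.
floor(31.456744) = 31.

31


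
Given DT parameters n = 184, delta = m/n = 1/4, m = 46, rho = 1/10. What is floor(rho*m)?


m = 1/4*184 = 46.
rho = 1/10.
rho*m = 1/10*46 = 4.6.
k = floor(4.6) = 4.

4


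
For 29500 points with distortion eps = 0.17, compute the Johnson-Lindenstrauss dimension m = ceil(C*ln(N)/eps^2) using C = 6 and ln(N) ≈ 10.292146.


ln(29500) ≈ 10.292146.
eps^2 = 0.17^2 = 0.0289.
C*ln(N)/eps^2 ≈ 6*10.292146/0.0289 ≈ 2136.7777.
m = ceil(2136.7777) = 2137.

2137


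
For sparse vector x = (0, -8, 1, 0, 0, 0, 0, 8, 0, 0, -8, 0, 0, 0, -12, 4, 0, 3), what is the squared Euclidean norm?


Non-zero entries: [(1, -8), (2, 1), (7, 8), (10, -8), (14, -12), (15, 4), (17, 3)]
Squares: [64, 1, 64, 64, 144, 16, 9]
||x||_2^2 = sum = 362.

362


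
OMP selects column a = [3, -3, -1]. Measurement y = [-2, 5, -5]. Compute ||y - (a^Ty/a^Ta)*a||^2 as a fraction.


a^T a = 19.
a^T y = -16.
coeff = -16/19 = -16/19.
||r||^2 = 770/19.

770/19


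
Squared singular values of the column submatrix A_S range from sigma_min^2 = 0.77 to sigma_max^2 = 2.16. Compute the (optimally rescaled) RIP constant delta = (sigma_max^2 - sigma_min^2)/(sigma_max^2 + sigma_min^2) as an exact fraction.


lambda_max - lambda_min = 2.16 - 0.77 = 1.39.
lambda_max + lambda_min = 2.16 + 0.77 = 2.93.
delta = 1.39/2.93 = 139/293.

139/293


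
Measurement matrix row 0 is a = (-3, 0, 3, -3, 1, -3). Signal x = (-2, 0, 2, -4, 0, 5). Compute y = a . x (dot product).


Non-zero terms: ['-3*-2', '3*2', '-3*-4', '-3*5']
Products: [6, 6, 12, -15]
y = sum = 9.

9


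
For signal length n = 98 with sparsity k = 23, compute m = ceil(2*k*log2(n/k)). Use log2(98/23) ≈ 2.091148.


log2(n/k) = log2(98/23) ≈ 2.091148.
2*k*log2(n/k) ≈ 2*23*2.091148 = 96.192808.
m = ceil(96.192808) = 97.

97


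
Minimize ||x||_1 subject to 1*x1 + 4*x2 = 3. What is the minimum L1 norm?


Axis intercepts:
  x1 = 3, x2 = 0: L1 = 3
  x1 = 0, x2 = 3/4: L1 = 3/4
x* = (0, 3/4)
||x*||_1 = 3/4.

3/4


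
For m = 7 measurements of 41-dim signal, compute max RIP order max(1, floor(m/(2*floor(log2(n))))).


floor(log2(41)) = 5.
2*5 = 10.
m/(2*floor(log2(n))) = 7/10 ≈ 0.7.
floor = 0.
k = max(1, 0) = 1.

1


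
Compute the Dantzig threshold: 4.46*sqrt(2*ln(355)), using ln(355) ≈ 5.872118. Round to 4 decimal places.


ln(355) ≈ 5.872118.
2*ln(n) ≈ 11.744236.
sqrt(2*ln(n)) ≈ sqrt(11.744236) ≈ 3.426986.
threshold ≈ 4.46*3.426986 = 15.28435756 ≈ 15.2844.

15.2844


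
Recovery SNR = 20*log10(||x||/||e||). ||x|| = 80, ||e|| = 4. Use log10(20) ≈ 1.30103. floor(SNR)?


||x||/||e|| = 80/4 = 20.
log10(20) ≈ 1.30103.
20*log10(||x||/||e||) ≈ 20*1.30103 = 26.0206.
floor(26.0206) = 26.

26


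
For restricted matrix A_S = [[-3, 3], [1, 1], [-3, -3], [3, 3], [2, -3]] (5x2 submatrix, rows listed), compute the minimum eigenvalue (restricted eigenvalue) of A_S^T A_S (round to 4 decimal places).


A_S^T A_S = [[32, 4], [4, 37]].
trace = 69.
det = 1168.
disc = trace^2 - 4*det = 4761 - 4*1168 = 89.
sqrt(89) ≈ 9.433981.
lam_min = (69 - sqrt(89))/2 ≈ (69 - 9.433981)/2 = 29.7830095 ≈ 29.7830.

29.7830


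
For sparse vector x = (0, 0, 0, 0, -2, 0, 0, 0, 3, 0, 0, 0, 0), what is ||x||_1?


Non-zero entries: [(4, -2), (8, 3)]
Absolute values: [2, 3]
||x||_1 = sum = 5.

5


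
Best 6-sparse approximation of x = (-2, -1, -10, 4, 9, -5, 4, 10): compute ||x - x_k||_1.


Sorted |x_i| descending: [10, 10, 9, 5, 4, 4, 2, 1]
Keep top 6: [10, 10, 9, 5, 4, 4]
Tail entries: [2, 1]
L1 error = sum of tail = 3.

3


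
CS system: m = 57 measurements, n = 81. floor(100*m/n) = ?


100*m/n = 100*57/81 ≈ 70.3704.
floor = 70.

70


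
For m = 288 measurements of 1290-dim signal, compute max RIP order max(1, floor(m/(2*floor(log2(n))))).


floor(log2(1290)) = 10.
2*10 = 20.
m/(2*floor(log2(n))) = 288/20 ≈ 14.4.
floor = 14.
k = max(1, 14) = 14.

14


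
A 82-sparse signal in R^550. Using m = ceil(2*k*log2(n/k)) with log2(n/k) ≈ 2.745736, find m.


log2(n/k) = log2(550/82) ≈ 2.745736.
2*k*log2(n/k) ≈ 2*82*2.745736 = 450.300704.
m = ceil(450.300704) = 451.

451


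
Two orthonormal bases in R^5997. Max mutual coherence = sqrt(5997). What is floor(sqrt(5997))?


77^2 = 5929 <= 5997 < 6084 = 78^2, so 77 <= sqrt(5997) < 78.
floor(sqrt(5997)) = 77.

77


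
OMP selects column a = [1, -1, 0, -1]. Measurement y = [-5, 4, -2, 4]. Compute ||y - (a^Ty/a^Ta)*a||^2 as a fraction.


a^T a = 3.
a^T y = -13.
coeff = -13/3 = -13/3.
||r||^2 = 14/3.

14/3


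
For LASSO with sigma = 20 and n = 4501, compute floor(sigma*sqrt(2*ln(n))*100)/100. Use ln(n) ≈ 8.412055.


ln(4501) ≈ 8.412055.
2*ln(n) ≈ 16.82411.
sqrt(2*ln(n)) ≈ sqrt(16.82411) ≈ 4.10172.
lambda ≈ 20*4.10172 = 82.0344.
floor(lambda*100)/100 = 82.03.

82.03


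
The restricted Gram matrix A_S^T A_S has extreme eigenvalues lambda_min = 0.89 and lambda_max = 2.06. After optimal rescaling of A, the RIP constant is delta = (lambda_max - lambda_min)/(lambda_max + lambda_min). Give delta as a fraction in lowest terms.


lambda_max - lambda_min = 2.06 - 0.89 = 1.17.
lambda_max + lambda_min = 2.06 + 0.89 = 2.95.
delta = 1.17/2.95 = 117/295.

117/295


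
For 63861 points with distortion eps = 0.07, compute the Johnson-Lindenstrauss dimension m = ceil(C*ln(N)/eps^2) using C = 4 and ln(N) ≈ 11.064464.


ln(63861) ≈ 11.064464.
eps^2 = 0.07^2 = 0.0049.
C*ln(N)/eps^2 ≈ 4*11.064464/0.0049 ≈ 9032.2155.
m = ceil(9032.2155) = 9033.

9033


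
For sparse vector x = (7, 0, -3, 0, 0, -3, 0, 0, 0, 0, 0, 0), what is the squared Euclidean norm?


Non-zero entries: [(0, 7), (2, -3), (5, -3)]
Squares: [49, 9, 9]
||x||_2^2 = sum = 67.

67


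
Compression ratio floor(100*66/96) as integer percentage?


100*m/n = 100*66/96 ≈ 68.75.
floor = 68.

68


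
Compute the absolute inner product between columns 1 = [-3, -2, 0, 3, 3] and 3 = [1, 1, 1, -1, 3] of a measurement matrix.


Inner product: -3*1 + -2*1 + 0*1 + 3*-1 + 3*3
Products: [-3, -2, 0, -3, 9]
Sum = 1.
|dot| = 1.

1


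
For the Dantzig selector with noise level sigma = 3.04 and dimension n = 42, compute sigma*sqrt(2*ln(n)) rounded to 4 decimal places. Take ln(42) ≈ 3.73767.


ln(42) ≈ 3.73767.
2*ln(n) ≈ 7.47534.
sqrt(2*ln(n)) ≈ sqrt(7.47534) ≈ 2.734107.
threshold ≈ 3.04*2.734107 = 8.31168528 ≈ 8.3117.

8.3117


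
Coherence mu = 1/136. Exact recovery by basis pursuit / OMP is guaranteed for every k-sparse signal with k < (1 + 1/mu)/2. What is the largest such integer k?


1/mu = 136.
1 + 1/mu = 137.
(1 + 1/mu)/2 = 68.5 is not an integer, so k_max = floor(68.5) = 68.

68


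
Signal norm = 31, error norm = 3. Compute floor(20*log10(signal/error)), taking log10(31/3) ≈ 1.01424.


||x||/||e|| = 31/3.
log10(31/3) ≈ 1.01424.
20*log10(||x||/||e||) ≈ 20*1.01424 = 20.2848.
floor(20.2848) = 20.

20


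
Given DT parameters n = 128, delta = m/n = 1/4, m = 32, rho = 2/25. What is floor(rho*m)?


m = 1/4*128 = 32.
rho = 2/25.
rho*m = 2/25*32 = 2.56.
k = floor(2.56) = 2.

2


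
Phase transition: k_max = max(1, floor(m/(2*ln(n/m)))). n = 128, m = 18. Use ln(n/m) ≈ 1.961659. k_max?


n/m = 128/18 = 64/9.
ln(n/m) ≈ 1.961659.
2*ln(n/m) ≈ 3.923318.
m/(2*ln(n/m)) ≈ 18/3.923318 ≈ 4.588.
floor = 4.
k_max = max(1, 4) = 4.

4


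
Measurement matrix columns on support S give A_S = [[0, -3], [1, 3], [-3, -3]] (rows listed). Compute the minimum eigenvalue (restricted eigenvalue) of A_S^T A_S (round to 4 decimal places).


A_S^T A_S = [[10, 12], [12, 27]].
trace = 37.
det = 126.
disc = trace^2 - 4*det = 1369 - 4*126 = 865.
sqrt(865) ≈ 29.410882.
lam_min = (37 - sqrt(865))/2 ≈ (37 - 29.410882)/2 = 3.794559 ≈ 3.7946.

3.7946


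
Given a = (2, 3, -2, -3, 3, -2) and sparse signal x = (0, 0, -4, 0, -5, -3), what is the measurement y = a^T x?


Non-zero terms: ['-2*-4', '3*-5', '-2*-3']
Products: [8, -15, 6]
y = sum = -1.

-1


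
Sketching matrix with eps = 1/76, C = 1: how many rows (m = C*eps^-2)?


1/eps = 76.
(1/eps)^2 = 5776.
m = 1*5776 = 5776.

5776


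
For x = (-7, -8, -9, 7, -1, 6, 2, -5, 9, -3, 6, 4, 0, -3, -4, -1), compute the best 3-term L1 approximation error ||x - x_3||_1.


Sorted |x_i| descending: [9, 9, 8, 7, 7, 6, 6, 5, 4, 4, 3, 3, 2, 1, 1, 0]
Keep top 3: [9, 9, 8]
Tail entries: [7, 7, 6, 6, 5, 4, 4, 3, 3, 2, 1, 1, 0]
L1 error = sum of tail = 49.

49


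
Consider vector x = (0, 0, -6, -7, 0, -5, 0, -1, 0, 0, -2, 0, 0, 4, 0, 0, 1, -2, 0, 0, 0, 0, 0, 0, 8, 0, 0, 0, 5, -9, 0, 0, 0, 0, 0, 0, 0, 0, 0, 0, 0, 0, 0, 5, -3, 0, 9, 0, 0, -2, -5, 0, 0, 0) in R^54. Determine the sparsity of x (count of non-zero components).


Non-zero positions: [2, 3, 5, 7, 10, 13, 16, 17, 24, 28, 29, 43, 44, 46, 49, 50].
Sparsity = 16.

16


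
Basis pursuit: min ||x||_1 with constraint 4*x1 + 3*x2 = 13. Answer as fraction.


Axis intercepts:
  x1 = 13/4, x2 = 0: L1 = 13/4
  x1 = 0, x2 = 13/3: L1 = 13/3
x* = (13/4, 0)
||x*||_1 = 13/4.

13/4


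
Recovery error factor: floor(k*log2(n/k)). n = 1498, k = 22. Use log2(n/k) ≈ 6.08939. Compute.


log2(n/k) = log2(1498/22) ≈ 6.08939.
k*log2(n/k) ≈ 22*6.08939 = 133.96658.
floor(133.96658) = 133.

133


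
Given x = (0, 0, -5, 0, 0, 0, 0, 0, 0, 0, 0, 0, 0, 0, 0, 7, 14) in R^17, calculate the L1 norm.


Non-zero entries: [(2, -5), (15, 7), (16, 14)]
Absolute values: [5, 7, 14]
||x||_1 = sum = 26.

26


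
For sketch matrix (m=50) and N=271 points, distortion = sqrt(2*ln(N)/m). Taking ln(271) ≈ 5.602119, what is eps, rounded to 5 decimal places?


ln(271) ≈ 5.602119.
2*ln(N)/m ≈ 2*5.602119/50 ≈ 0.22408476.
eps = sqrt(0.22408476) ≈ 0.4733759 ≈ 0.47338.

0.47338


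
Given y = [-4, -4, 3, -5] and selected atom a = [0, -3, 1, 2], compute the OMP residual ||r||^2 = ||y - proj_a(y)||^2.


a^T a = 14.
a^T y = 5.
coeff = 5/14 = 5/14.
||r||^2 = 899/14.

899/14


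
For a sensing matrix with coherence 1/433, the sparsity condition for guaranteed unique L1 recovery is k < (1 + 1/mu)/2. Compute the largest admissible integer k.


1/mu = 433.
1 + 1/mu = 434.
(1 + 1/mu)/2 = 217 is an integer and the inequality is strict, so k_max = 217 - 1 = 216.

216


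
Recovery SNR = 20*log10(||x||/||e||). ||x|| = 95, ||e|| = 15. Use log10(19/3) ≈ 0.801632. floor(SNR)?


||x||/||e|| = 95/15 = 19/3.
log10(19/3) ≈ 0.801632.
20*log10(||x||/||e||) ≈ 20*0.801632 = 16.03264.
floor(16.03264) = 16.

16


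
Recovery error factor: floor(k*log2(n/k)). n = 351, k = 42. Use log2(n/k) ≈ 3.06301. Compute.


log2(n/k) = log2(351/42) ≈ 3.06301.
k*log2(n/k) ≈ 42*3.06301 = 128.64642.
floor(128.64642) = 128.

128


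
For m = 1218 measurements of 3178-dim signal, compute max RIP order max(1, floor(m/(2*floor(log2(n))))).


floor(log2(3178)) = 11.
2*11 = 22.
m/(2*floor(log2(n))) = 1218/22 ≈ 55.3636.
floor = 55.
k = max(1, 55) = 55.

55


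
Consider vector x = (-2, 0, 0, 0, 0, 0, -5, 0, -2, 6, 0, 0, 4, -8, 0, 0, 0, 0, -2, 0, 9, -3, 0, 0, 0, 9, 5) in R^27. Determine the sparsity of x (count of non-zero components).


Non-zero positions: [0, 6, 8, 9, 12, 13, 18, 20, 21, 25, 26].
Sparsity = 11.

11


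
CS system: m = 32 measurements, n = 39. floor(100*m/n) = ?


100*m/n = 100*32/39 ≈ 82.0513.
floor = 82.

82


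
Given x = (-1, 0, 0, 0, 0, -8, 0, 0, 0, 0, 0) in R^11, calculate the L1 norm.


Non-zero entries: [(0, -1), (5, -8)]
Absolute values: [1, 8]
||x||_1 = sum = 9.

9


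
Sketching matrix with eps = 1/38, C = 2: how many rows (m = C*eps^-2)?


1/eps = 38.
(1/eps)^2 = 1444.
m = 2*1444 = 2888.

2888


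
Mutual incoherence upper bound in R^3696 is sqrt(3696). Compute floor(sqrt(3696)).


60^2 = 3600 <= 3696 < 3721 = 61^2, so 60 <= sqrt(3696) < 61.
floor(sqrt(3696)) = 60.

60


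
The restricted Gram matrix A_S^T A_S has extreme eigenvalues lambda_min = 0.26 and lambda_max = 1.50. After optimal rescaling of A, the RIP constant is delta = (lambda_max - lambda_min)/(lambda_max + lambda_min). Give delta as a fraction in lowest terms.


lambda_max - lambda_min = 1.50 - 0.26 = 1.24.
lambda_max + lambda_min = 1.50 + 0.26 = 1.76.
delta = 1.24/1.76 = 124/176 = 31/44.

31/44


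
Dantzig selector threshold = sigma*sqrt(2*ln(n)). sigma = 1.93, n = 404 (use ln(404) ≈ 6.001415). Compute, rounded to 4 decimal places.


ln(404) ≈ 6.001415.
2*ln(n) ≈ 12.00283.
sqrt(2*ln(n)) ≈ sqrt(12.00283) ≈ 3.46451.
threshold ≈ 1.93*3.46451 = 6.6865043 ≈ 6.6865.

6.6865


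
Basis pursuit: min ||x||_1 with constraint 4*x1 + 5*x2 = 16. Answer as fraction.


Axis intercepts:
  x1 = 4, x2 = 0: L1 = 4
  x1 = 0, x2 = 16/5: L1 = 16/5
x* = (0, 16/5)
||x*||_1 = 16/5.

16/5


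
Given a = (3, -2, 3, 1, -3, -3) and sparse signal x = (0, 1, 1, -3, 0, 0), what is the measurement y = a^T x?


Non-zero terms: ['-2*1', '3*1', '1*-3']
Products: [-2, 3, -3]
y = sum = -2.

-2


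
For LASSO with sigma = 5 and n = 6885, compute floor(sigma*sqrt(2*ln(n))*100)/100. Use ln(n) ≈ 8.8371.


ln(6885) ≈ 8.8371.
2*ln(n) ≈ 17.6742.
sqrt(2*ln(n)) ≈ sqrt(17.6742) ≈ 4.204069.
lambda ≈ 5*4.204069 = 21.020345.
floor(lambda*100)/100 = 21.02.

21.02


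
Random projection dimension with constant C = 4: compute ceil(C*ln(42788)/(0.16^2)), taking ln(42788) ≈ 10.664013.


ln(42788) ≈ 10.664013.
eps^2 = 0.16^2 = 0.0256.
C*ln(N)/eps^2 ≈ 4*10.664013/0.0256 ≈ 1666.252.
m = ceil(1666.252) = 1667.

1667


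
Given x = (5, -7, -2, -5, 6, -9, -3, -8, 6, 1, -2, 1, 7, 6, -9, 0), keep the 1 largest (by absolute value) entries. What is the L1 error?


Sorted |x_i| descending: [9, 9, 8, 7, 7, 6, 6, 6, 5, 5, 3, 2, 2, 1, 1, 0]
Keep top 1: [9]
Tail entries: [9, 8, 7, 7, 6, 6, 6, 5, 5, 3, 2, 2, 1, 1, 0]
L1 error = sum of tail = 68.

68


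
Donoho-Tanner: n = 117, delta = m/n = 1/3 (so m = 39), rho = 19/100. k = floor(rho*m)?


m = 1/3*117 = 39.
rho = 19/100.
rho*m = 19/100*39 = 7.41.
k = floor(7.41) = 7.

7


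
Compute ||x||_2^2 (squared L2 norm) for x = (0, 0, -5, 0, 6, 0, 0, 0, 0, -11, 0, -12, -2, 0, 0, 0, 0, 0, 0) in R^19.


Non-zero entries: [(2, -5), (4, 6), (9, -11), (11, -12), (12, -2)]
Squares: [25, 36, 121, 144, 4]
||x||_2^2 = sum = 330.

330


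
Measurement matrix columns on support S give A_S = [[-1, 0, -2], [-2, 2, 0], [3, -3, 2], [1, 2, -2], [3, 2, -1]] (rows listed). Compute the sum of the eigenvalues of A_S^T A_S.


Sum of eigenvalues of A_S^T A_S = trace(A_S^T A_S) = sum of squared column norms of A_S.
A_S^T A_S diagonal: [24, 21, 13].
trace = 24 + 21 + 13 = 58.

58


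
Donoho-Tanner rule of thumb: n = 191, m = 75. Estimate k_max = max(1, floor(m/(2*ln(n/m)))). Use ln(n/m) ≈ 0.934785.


n/m = 191/75.
ln(n/m) ≈ 0.934785.
2*ln(n/m) ≈ 1.86957.
m/(2*ln(n/m)) ≈ 75/1.86957 ≈ 40.1162.
floor = 40.
k_max = max(1, 40) = 40.

40


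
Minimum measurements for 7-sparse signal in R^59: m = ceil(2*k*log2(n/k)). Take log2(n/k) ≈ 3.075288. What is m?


log2(n/k) = log2(59/7) ≈ 3.075288.
2*k*log2(n/k) ≈ 2*7*3.075288 = 43.054032.
m = ceil(43.054032) = 44.

44


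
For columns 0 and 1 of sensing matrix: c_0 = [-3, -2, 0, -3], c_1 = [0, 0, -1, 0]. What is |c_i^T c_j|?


Inner product: -3*0 + -2*0 + 0*-1 + -3*0
Products: [0, 0, 0, 0]
Sum = 0.
|dot| = 0.

0
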